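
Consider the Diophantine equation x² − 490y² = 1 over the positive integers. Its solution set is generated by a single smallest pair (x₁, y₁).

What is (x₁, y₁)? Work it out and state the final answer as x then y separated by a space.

1039681 46968

√490 = [22; 7,2,1,4,4,4,1,2,7,44, …], period ℓ=10 (even) → k=9
a_0=22:  p_0=22·1+0=22,  q_0=22·0+1=1
a_1=7:  p_1=7·22+1=155,  q_1=7·1+0=7
a_2=2:  p_2=2·155+22=332,  q_2=2·7+1=15
a_3=1:  p_3=1·332+155=487,  q_3=1·15+7=22
…
a_6=4:  p_6=4·9607+2280=40708,  q_6=4·434+103=1839
…
a_8=2:  p_8=2·50315+40708=141338,  q_8=2·2273+1839=6385
a_9=7:  p_9=7·141338+50315=1039681,  q_9=7·6385+2273=46968
(x₁, y₁) = (1039681, 46968);  1039681² − 490·46968² = 1 ✓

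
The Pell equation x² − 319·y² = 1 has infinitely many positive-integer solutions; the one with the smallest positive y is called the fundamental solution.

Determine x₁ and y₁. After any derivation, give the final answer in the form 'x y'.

12901780 722361

√319 = [17; 1,6,5,1,4,…,6,1,34, …], period ℓ=14 (even) → k=13
step 0: (17, 1)  from 17·(1,0) + (0,1)
…
step 2: (125, 7)  from 6·(18,1) + (17,1)
…
step 4: (768, 43)  from 1·(643,36) + (125,7)
step 5: (3715, 208)  from 4·(768,43) + (643,36)
…
step 9: (250816, 14043)  from 4·(58797,3292) + (15628,875)
step 10: (309613, 17335)  from 1·(250816,14043) + (58797,3292)
step 11: (1798881, 100718)  from 5·(309613,17335) + (250816,14043)
step 12: (11102899, 621643)  from 6·(1798881,100718) + (309613,17335)
step 13: (12901780, 722361)  from 1·(11102899,621643) + (1798881,100718)
(x₁, y₁) = (12901780, 722361);  12901780² − 319·722361² = 1 ✓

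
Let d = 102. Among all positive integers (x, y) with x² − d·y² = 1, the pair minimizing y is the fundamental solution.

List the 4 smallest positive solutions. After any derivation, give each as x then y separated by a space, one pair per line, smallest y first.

[10; 10,20] for √102; ℓ=2 ⇒ convergent index 1
k=0  a_k=10  p_k/q_k = 10/1
k=1  a_k=10  p_k/q_k = 101/10
fundamental: x₁=101, y₁=10  (since 10201 − 102·100 = 1)
n=2: (101,10)∘(101,10) = (101·101+102·10·10, 101·10+10·101) = (20401,2020)
n=3: (20401,2020)∘(101,10) = (101·20401+102·10·2020, 101·2020+10·20401) = (4120901,408030)
n=4: (4120901,408030)∘(101,10) = (101·4120901+102·10·408030, 101·408030+10·4120901) = (832401601,82420040)

101 10
20401 2020
4120901 408030
832401601 82420040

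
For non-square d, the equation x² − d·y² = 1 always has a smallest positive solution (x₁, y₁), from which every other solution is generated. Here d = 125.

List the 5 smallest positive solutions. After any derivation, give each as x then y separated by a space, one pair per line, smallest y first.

√125 → a₀=11, period (5,1,1,5,22); ℓ=5 odd so k=9
step 0: (11, 1)  from 11·(1,0) + (0,1)
step 1: (56, 5)  from 5·(11,1) + (1,0)
…
step 3: (123, 11)  from 1·(67,6) + (56,5)
step 4: (682, 61)  from 5·(123,11) + (67,6)
step 5: (15127, 1353)  from 22·(682,61) + (123,11)
…
step 8: (167761, 15005)  from 1·(91444,8179) + (76317,6826)
step 9: (930249, 83204)  from 5·(167761,15005) + (91444,8179)
fundamental: x₁=930249, y₁=83204  (since 865363202001 − 125·6922905616 = 1)
(930249+83204√125)^2 = 1730726404001 + 154800875592√125
(930249+83204√125)^3 = 3220013013190122249 + 288006719437081612√125
(930249+83204√125)^4 = 5990827771012465337616001 + 535835925499096664087184√125
(930249+83204√125)^5 = 11145923086309929722690704506249 + 996921667718930338621440576020√125

930249 83204
1730726404001 154800875592
3220013013190122249 288006719437081612
5990827771012465337616001 535835925499096664087184
11145923086309929722690704506249 996921667718930338621440576020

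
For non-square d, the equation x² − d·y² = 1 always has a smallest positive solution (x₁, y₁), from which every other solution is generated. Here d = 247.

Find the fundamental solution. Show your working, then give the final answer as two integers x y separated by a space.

√247 = [15; 1,2,1,1,9,1,9,1,1,2,1,30, …], period ℓ=12 (even) → k=11
i=0: a=15 ⇒ p=15, q=1
i=1: a=1 ⇒ p=16, q=1
i=2: a=2 ⇒ p=47, q=3
i=3: a=1 ⇒ p=63, q=4
i=4: a=1 ⇒ p=110, q=7
…
i=7: a=9 ⇒ p=11520, q=733
…
i=9: a=1 ⇒ p=24203, q=1540
i=10: a=2 ⇒ p=61089, q=3887
i=11: a=1 ⇒ p=85292, q=5427
→ (85292, 5427).  Check: 85292²=7274725264, 247·5427²=7274725263, difference 1.

85292 5427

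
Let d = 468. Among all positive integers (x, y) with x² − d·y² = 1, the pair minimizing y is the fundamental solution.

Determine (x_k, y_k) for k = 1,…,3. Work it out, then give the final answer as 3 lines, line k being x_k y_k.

d=468: √d = [21; 1,1,1,2,1,1,1,42] (ℓ=8, even), read p_7/q_7
a_0=21:  p_0=21·1+0=21,  q_0=21·0+1=1
a_1=1:  p_1=1·21+1=22,  q_1=1·1+0=1
…
a_3=1:  p_3=1·43+22=65,  q_3=1·2+1=3
…
a_6=1:  p_6=1·238+173=411,  q_6=1·11+8=19
a_7=1:  p_7=1·411+238=649,  q_7=1·19+11=30
fundamental: x₁=649, y₁=30  (since 421201 − 468·900 = 1)
k=2:  x_2 = 649·649+468·30·30 = 842401,  y_2 = 649·30+30·649 = 38940
k=3:  x_3 = 649·842401+468·30·38940 = 1093435849,  y_3 = 649·38940+30·842401 = 50544090

649 30
842401 38940
1093435849 50544090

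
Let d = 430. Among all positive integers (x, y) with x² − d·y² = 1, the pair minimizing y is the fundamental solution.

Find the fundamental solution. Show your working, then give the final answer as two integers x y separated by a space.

d=430: √d = [20; 1,2,1,3,1,…,2,1,40] (ℓ=14, even), read p_13/q_13
a_0=20:  p_0=20·1+0=20,  q_0=20·0+1=1
…
a_2=2:  p_2=2·21+20=62,  q_2=2·1+1=3
a_3=1:  p_3=1·62+21=83,  q_3=1·3+1=4
…
a_5=1:  p_5=1·311+83=394,  q_5=1·15+4=19
a_6=6:  p_6=6·394+311=2675,  q_6=6·19+15=129
a_7=8:  p_7=8·2675+394=21794,  q_7=8·129+19=1051
…
a_9=1:  p_9=1·133439+21794=155233,  q_9=1·6435+1051=7486
a_10=3:  p_10=3·155233+133439=599138,  q_10=3·7486+6435=28893
a_11=1:  p_11=1·599138+155233=754371,  q_11=1·28893+7486=36379
a_12=2:  p_12=2·754371+599138=2107880,  q_12=2·36379+28893=101651
a_13=1:  p_13=1·2107880+754371=2862251,  q_13=1·101651+36379=138030
(x₁, y₁) = (2862251, 138030);  2862251² − 430·138030² = 1 ✓

2862251 138030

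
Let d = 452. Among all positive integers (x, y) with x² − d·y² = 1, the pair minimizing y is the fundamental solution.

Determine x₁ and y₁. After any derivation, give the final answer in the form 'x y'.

1204353 56648

√452 = [21; 3,1,5,3,10,3,5,1,3,42, …], period ℓ=10 (even) → k=9
a_0=21:  p_0=21·1+0=21,  q_0=21·0+1=1
a_1=3:  p_1=3·21+1=64,  q_1=3·1+0=3
a_2=1:  p_2=1·64+21=85,  q_2=1·3+1=4
a_3=5:  p_3=5·85+64=489,  q_3=5·4+3=23
a_4=3:  p_4=3·489+85=1552,  q_4=3·23+4=73
a_5=10:  p_5=10·1552+489=16009,  q_5=10·73+23=753
…
a_7=5:  p_7=5·49579+16009=263904,  q_7=5·2332+753=12413
a_8=1:  p_8=1·263904+49579=313483,  q_8=1·12413+2332=14745
a_9=3:  p_9=3·313483+263904=1204353,  q_9=3·14745+12413=56648
→ (1204353, 56648).  Check: 1204353²=1450466148609, 452·56648²=1450466148608, difference 1.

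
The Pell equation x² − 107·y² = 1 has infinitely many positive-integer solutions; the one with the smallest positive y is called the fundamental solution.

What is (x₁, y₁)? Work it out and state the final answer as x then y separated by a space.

962 93

d=107: √d = [10; 2,1,9,1,2,20] (ℓ=6, even), read p_5/q_5
k=0  a_k=10  p_k/q_k = 10/1
k=1  a_k=2  p_k/q_k = 21/2
k=2  a_k=1  p_k/q_k = 31/3
k=3  a_k=9  p_k/q_k = 300/29
k=4  a_k=1  p_k/q_k = 331/32
k=5  a_k=2  p_k/q_k = 962/93
→ (962, 93).  Check: 962²=925444, 107·93²=925443, difference 1.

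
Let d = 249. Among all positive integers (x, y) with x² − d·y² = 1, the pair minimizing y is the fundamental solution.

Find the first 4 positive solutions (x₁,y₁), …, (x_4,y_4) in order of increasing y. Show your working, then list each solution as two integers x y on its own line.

√249 = [15; 1,3,1,1,5,…,3,1,30, …], period ℓ=16 (even) → k=15
step 0: (15, 1)  from 15·(1,0) + (0,1)
step 1: (16, 1)  from 1·(15,1) + (1,0)
…
step 3: (79, 5)  from 1·(63,4) + (16,1)
step 4: (142, 9)  from 1·(79,5) + (63,4)
step 5: (789, 50)  from 5·(142,9) + (79,5)
step 6: (931, 59)  from 1·(789,50) + (142,9)
step 7: (3582, 227)  from 3·(931,59) + (789,50)
…
step 10: (150586, 9543)  from 1·(113835,7214) + (36751,2329)
step 11: (866765, 54929)  from 5·(150586,9543) + (113835,7214)
…
step 14: (6669699, 422675)  from 3·(1884116,119401) + (1017351,64472)
step 15: (8553815, 542076)  from 1·(6669699,422675) + (1884116,119401)
→ (8553815, 542076).  Check: 8553815²=73167751054225, 249·542076²=73167751054224, difference 1.
(8553815+542076√249)^2 = 146335502108449 + 9273635639880√249
(8553815+542076√249)^3 = 2503453625935556812055 + 158649927281879742324√249
(8553815+542076√249)^4 = 42828158354663763449114371201 + 2714124255465295062538692240√249

8553815 542076
146335502108449 9273635639880
2503453625935556812055 158649927281879742324
42828158354663763449114371201 2714124255465295062538692240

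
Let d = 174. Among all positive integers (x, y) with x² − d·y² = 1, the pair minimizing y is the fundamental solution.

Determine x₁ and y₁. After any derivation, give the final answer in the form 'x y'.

√174 → a₀=13, period (5,4,5,26); ℓ=4 even so k=3
a_0=13:  p_0=13·1+0=13,  q_0=13·0+1=1
a_1=5:  p_1=5·13+1=66,  q_1=5·1+0=5
a_2=4:  p_2=4·66+13=277,  q_2=4·5+1=21
a_3=5:  p_3=5·277+66=1451,  q_3=5·21+5=110
→ (1451, 110).  Check: 1451²=2105401, 174·110²=2105400, difference 1.

1451 110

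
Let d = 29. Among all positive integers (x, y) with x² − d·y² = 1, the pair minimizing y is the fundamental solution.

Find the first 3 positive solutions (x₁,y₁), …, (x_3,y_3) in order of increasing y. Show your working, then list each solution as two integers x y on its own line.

9801 1820
192119201 35675640
3765920568201 699313893460

√29 → a₀=5, period (2,1,1,2,10); ℓ=5 odd so k=9
step 0: (5, 1)  from 5·(1,0) + (0,1)
…
step 2: (16, 3)  from 1·(11,2) + (5,1)
step 3: (27, 5)  from 1·(16,3) + (11,2)
step 4: (70, 13)  from 2·(27,5) + (16,3)
step 5: (727, 135)  from 10·(70,13) + (27,5)
…
step 8: (3775, 701)  from 1·(2251,418) + (1524,283)
step 9: (9801, 1820)  from 2·(3775,701) + (2251,418)
→ (9801, 1820).  Check: 9801²=96059601, 29·1820²=96059600, difference 1.
(9801+1820√29)^2 = 192119201 + 35675640√29
(9801+1820√29)^3 = 3765920568201 + 699313893460√29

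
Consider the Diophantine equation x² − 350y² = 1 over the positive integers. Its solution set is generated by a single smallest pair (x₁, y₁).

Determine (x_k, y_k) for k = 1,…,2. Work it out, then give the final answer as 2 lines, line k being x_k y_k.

d=350: √d = [18; 1,2,2,2,1,36] (ℓ=6, even), read p_5/q_5
a_0=18:  p_0=18·1+0=18,  q_0=18·0+1=1
…
a_3=2:  p_3=2·56+19=131,  q_3=2·3+1=7
a_4=2:  p_4=2·131+56=318,  q_4=2·7+3=17
a_5=1:  p_5=1·318+131=449,  q_5=1·17+7=24
(x₁, y₁) = (449, 24);  449² − 350·24² = 1 ✓
(x_2, y_2) = (449·449 + 350·24·24, 449·24 + 24·449) = (403201, 21552)

449 24
403201 21552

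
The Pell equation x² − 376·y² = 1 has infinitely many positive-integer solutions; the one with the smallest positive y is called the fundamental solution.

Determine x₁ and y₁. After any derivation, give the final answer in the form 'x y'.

d=376: √d = [19; 2,1,1,3,1,…,1,2,38] (ℓ=16, even), read p_15/q_15
k=0  a_k=19  p_k/q_k = 19/1
k=1  a_k=2  p_k/q_k = 39/2
k=2  a_k=1  p_k/q_k = 58/3
k=3  a_k=1  p_k/q_k = 97/5
k=4  a_k=3  p_k/q_k = 349/18
k=5  a_k=1  p_k/q_k = 446/23
k=6  a_k=2  p_k/q_k = 1241/64
k=7  a_k=2  p_k/q_k = 2928/151
…
k=9  a_k=2  p_k/q_k = 28834/1487
k=10  a_k=2  p_k/q_k = 70621/3642
k=11  a_k=1  p_k/q_k = 99455/5129
k=12  a_k=3  p_k/q_k = 368986/19029
k=13  a_k=1  p_k/q_k = 468441/24158
k=14  a_k=1  p_k/q_k = 837427/43187
k=15  a_k=2  p_k/q_k = 2143295/110532
fundamental: x₁=2143295, y₁=110532  (since 4593713457025 − 376·12217323024 = 1)

2143295 110532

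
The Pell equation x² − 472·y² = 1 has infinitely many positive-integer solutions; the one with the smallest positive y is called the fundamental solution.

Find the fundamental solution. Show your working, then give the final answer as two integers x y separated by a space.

306917 14127

√472 = [21; 1,2,1,1,1,…,2,1,42, …], period ℓ=14 (even) → k=13
i=0: a=21 ⇒ p=21, q=1
i=1: a=1 ⇒ p=22, q=1
…
i=3: a=1 ⇒ p=87, q=4
i=4: a=1 ⇒ p=152, q=7
…
i=7: a=5 ⇒ p=5779, q=266
i=8: a=4 ⇒ p=24224, q=1115
i=9: a=1 ⇒ p=30003, q=1381
i=10: a=1 ⇒ p=54227, q=2496
i=11: a=1 ⇒ p=84230, q=3877
i=12: a=2 ⇒ p=222687, q=10250
i=13: a=1 ⇒ p=306917, q=14127
fundamental: x₁=306917, y₁=14127  (since 94198044889 − 472·199572129 = 1)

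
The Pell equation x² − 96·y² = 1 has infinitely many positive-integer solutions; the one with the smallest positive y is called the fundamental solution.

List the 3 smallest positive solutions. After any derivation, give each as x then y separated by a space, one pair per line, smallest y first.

√96 → a₀=9, period (1,3,1,18); ℓ=4 even so k=3
step 0: (9, 1)  from 9·(1,0) + (0,1)
step 1: (10, 1)  from 1·(9,1) + (1,0)
step 2: (39, 4)  from 3·(10,1) + (9,1)
step 3: (49, 5)  from 1·(39,4) + (10,1)
→ (49, 5).  Check: 49²=2401, 96·5²=2400, difference 1.
k=2:  x_2 = 49·49+96·5·5 = 4801,  y_2 = 49·5+5·49 = 490
k=3:  x_3 = 49·4801+96·5·490 = 470449,  y_3 = 49·490+5·4801 = 48015

49 5
4801 490
470449 48015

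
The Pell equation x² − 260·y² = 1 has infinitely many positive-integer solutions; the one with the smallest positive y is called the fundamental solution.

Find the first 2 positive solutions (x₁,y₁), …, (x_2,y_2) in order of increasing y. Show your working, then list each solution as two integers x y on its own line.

129 8
33281 2064

[16; 8,32] for √260; ℓ=2 ⇒ convergent index 1
i=0: a=16 ⇒ p=16, q=1
i=1: a=8 ⇒ p=129, q=8
→ (129, 8).  Check: 129²=16641, 260·8²=16640, difference 1.
n=2: (129,8)∘(129,8) = (129·129+260·8·8, 129·8+8·129) = (33281,2064)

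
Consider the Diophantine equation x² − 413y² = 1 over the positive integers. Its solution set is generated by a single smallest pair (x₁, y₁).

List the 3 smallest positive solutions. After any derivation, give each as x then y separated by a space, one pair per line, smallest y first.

√413 = [20; 3,9,1,4,1,9,3,40, …], period ℓ=8 (even) → k=7
i=0: a=20 ⇒ p=20, q=1
…
i=2: a=9 ⇒ p=569, q=28
…
i=5: a=1 ⇒ p=3719, q=183
i=6: a=9 ⇒ p=36560, q=1799
i=7: a=3 ⇒ p=113399, q=5580
fundamental: x₁=113399, y₁=5580  (since 12859333201 − 413·31136400 = 1)
n=2: (113399,5580)∘(113399,5580) = (113399·113399+413·5580·5580, 113399·5580+5580·113399) = (25718666401,1265532840)
n=3: (25718666401,1265532840)∘(113399,5580) = (113399·25718666401+413·5580·1265532840, 113399·1265532840+5580·25718666401) = (5832942102300599,287020317040740)

113399 5580
25718666401 1265532840
5832942102300599 287020317040740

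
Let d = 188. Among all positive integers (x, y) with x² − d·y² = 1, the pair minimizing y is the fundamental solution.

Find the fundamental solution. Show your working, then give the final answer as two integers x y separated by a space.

√188 = [13; 1,2,2,6,2,2,1,26, …], period ℓ=8 (even) → k=7
k=0  a_k=13  p_k/q_k = 13/1
k=1  a_k=1  p_k/q_k = 14/1
…
k=3  a_k=2  p_k/q_k = 96/7
…
k=6  a_k=2  p_k/q_k = 3277/239
k=7  a_k=1  p_k/q_k = 4607/336
→ (4607, 336).  Check: 4607²=21224449, 188·336²=21224448, difference 1.

4607 336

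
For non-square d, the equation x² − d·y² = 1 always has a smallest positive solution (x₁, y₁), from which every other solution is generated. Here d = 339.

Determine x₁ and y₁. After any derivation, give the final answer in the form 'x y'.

d=339: √d = [18; 2,2,2,1,17,1,2,2,2,36] (ℓ=10, even), read p_9/q_9
step 0: (18, 1)  from 18·(1,0) + (0,1)
step 1: (37, 2)  from 2·(18,1) + (1,0)
step 2: (92, 5)  from 2·(37,2) + (18,1)
step 3: (221, 12)  from 2·(92,5) + (37,2)
step 4: (313, 17)  from 1·(221,12) + (92,5)
step 5: (5542, 301)  from 17·(313,17) + (221,12)
step 6: (5855, 318)  from 1·(5542,301) + (313,17)
step 7: (17252, 937)  from 2·(5855,318) + (5542,301)
step 8: (40359, 2192)  from 2·(17252,937) + (5855,318)
step 9: (97970, 5321)  from 2·(40359,2192) + (17252,937)
(x₁, y₁) = (97970, 5321);  97970² − 339·5321² = 1 ✓

97970 5321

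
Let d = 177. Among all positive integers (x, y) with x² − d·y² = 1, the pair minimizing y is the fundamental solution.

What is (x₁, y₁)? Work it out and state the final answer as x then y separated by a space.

√177 → a₀=13, period (3,3,2,8,2,3,3,26); ℓ=8 even so k=7
i=0: a=13 ⇒ p=13, q=1
i=1: a=3 ⇒ p=40, q=3
i=2: a=3 ⇒ p=133, q=10
i=3: a=2 ⇒ p=306, q=23
…
i=6: a=3 ⇒ p=18985, q=1427
i=7: a=3 ⇒ p=62423, q=4692
(x₁, y₁) = (62423, 4692);  62423² − 177·4692² = 1 ✓

62423 4692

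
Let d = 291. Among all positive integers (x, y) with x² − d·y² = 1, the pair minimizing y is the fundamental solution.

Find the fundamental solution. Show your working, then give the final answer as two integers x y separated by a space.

√291 → a₀=17, period (17,34); ℓ=2 even so k=1
k=0  a_k=17  p_k/q_k = 17/1
k=1  a_k=17  p_k/q_k = 290/17
(x₁, y₁) = (290, 17);  290² − 291·17² = 1 ✓

290 17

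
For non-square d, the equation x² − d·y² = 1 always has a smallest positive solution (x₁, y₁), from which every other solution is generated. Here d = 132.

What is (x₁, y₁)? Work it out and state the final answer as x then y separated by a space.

√132 = [11; 2,22, …], period ℓ=2 (even) → k=1
k=0  a_k=11  p_k/q_k = 11/1
k=1  a_k=2  p_k/q_k = 23/2
→ (23, 2).  Check: 23²=529, 132·2²=528, difference 1.

23 2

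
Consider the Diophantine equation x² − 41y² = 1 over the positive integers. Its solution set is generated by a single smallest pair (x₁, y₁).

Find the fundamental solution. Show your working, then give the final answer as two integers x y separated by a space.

2049 320

[6; 2,2,12] for √41; ℓ=3 ⇒ convergent index 5
i=0: a=6 ⇒ p=6, q=1
i=1: a=2 ⇒ p=13, q=2
i=2: a=2 ⇒ p=32, q=5
i=3: a=12 ⇒ p=397, q=62
i=4: a=2 ⇒ p=826, q=129
i=5: a=2 ⇒ p=2049, q=320
fundamental: x₁=2049, y₁=320  (since 4198401 − 41·102400 = 1)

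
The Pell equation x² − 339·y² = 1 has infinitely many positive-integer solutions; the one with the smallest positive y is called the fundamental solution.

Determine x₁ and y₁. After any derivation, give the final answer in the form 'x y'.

97970 5321

√339 = [18; 2,2,2,1,17,1,2,2,2,36, …], period ℓ=10 (even) → k=9
step 0: (18, 1)  from 18·(1,0) + (0,1)
step 1: (37, 2)  from 2·(18,1) + (1,0)
step 2: (92, 5)  from 2·(37,2) + (18,1)
…
step 4: (313, 17)  from 1·(221,12) + (92,5)
step 5: (5542, 301)  from 17·(313,17) + (221,12)
step 6: (5855, 318)  from 1·(5542,301) + (313,17)
step 7: (17252, 937)  from 2·(5855,318) + (5542,301)
step 8: (40359, 2192)  from 2·(17252,937) + (5855,318)
step 9: (97970, 5321)  from 2·(40359,2192) + (17252,937)
→ (97970, 5321).  Check: 97970²=9598120900, 339·5321²=9598120899, difference 1.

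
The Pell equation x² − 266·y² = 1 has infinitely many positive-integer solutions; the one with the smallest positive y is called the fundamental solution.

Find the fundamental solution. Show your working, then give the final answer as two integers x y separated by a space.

685 42

d=266: √d = [16; 3,4,3,32] (ℓ=4, even), read p_3/q_3
step 0: (16, 1)  from 16·(1,0) + (0,1)
step 1: (49, 3)  from 3·(16,1) + (1,0)
step 2: (212, 13)  from 4·(49,3) + (16,1)
step 3: (685, 42)  from 3·(212,13) + (49,3)
fundamental: x₁=685, y₁=42  (since 469225 − 266·1764 = 1)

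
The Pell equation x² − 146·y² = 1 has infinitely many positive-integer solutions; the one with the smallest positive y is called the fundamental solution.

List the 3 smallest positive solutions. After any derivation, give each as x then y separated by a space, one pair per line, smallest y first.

[12; 12,24] for √146; ℓ=2 ⇒ convergent index 1
a_0=12:  p_0=12·1+0=12,  q_0=12·0+1=1
a_1=12:  p_1=12·12+1=145,  q_1=12·1+0=12
fundamental: x₁=145, y₁=12  (since 21025 − 146·144 = 1)
(145+12√146)^2 = 42049 + 3480√146
(145+12√146)^3 = 12194065 + 1009188√146

145 12
42049 3480
12194065 1009188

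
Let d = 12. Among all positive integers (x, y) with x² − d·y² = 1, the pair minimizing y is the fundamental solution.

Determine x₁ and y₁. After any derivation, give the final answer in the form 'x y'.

d=12: √d = [3; 2,6] (ℓ=2, even), read p_1/q_1
a_0=3:  p_0=3·1+0=3,  q_0=3·0+1=1
a_1=2:  p_1=2·3+1=7,  q_1=2·1+0=2
fundamental: x₁=7, y₁=2  (since 49 − 12·4 = 1)

7 2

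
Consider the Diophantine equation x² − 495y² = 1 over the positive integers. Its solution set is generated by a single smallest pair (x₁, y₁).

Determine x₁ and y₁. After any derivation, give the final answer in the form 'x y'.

89 4

√495 → a₀=22, period (4,44); ℓ=2 even so k=1
i=0: a=22 ⇒ p=22, q=1
i=1: a=4 ⇒ p=89, q=4
(x₁, y₁) = (89, 4);  89² − 495·4² = 1 ✓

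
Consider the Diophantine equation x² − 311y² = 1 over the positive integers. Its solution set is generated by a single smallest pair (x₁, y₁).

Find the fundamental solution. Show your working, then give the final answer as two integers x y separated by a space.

16883880 957397

√311 → a₀=17, period (1,1,1,2,1,…,1,1,34); ℓ=16 even so k=15
step 0: (17, 1)  from 17·(1,0) + (0,1)
step 1: (18, 1)  from 1·(17,1) + (1,0)
step 2: (35, 2)  from 1·(18,1) + (17,1)
step 3: (53, 3)  from 1·(35,2) + (18,1)
step 4: (141, 8)  from 2·(53,3) + (35,2)
step 5: (194, 11)  from 1·(141,8) + (53,3)
step 6: (1305, 74)  from 6·(194,11) + (141,8)
…
step 8: (71158, 4035)  from 17·(4109,233) + (1305,74)
step 9: (217583, 12338)  from 3·(71158,4035) + (4109,233)
step 10: (1376656, 78063)  from 6·(217583,12338) + (71158,4035)
step 11: (1594239, 90401)  from 1·(1376656,78063) + (217583,12338)
…
step 13: (6159373, 349266)  from 1·(4565134,258865) + (1594239,90401)
step 14: (10724507, 608131)  from 1·(6159373,349266) + (4565134,258865)
step 15: (16883880, 957397)  from 1·(10724507,608131) + (6159373,349266)
(x₁, y₁) = (16883880, 957397);  16883880² − 311·957397² = 1 ✓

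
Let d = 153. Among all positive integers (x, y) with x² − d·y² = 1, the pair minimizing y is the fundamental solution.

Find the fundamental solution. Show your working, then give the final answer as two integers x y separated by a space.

d=153: √d = [12; 2,1,2,2,2,1,2,24] (ℓ=8, even), read p_7/q_7
i=0: a=12 ⇒ p=12, q=1
i=1: a=2 ⇒ p=25, q=2
…
i=3: a=2 ⇒ p=99, q=8
…
i=6: a=1 ⇒ p=804, q=65
i=7: a=2 ⇒ p=2177, q=176
→ (2177, 176).  Check: 2177²=4739329, 153·176²=4739328, difference 1.

2177 176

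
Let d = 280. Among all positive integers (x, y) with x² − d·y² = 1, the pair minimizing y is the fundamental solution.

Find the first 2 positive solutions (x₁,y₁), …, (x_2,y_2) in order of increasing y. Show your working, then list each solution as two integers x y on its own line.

251 15
126001 7530

d=280: √d = [16; 1,2,1,2,1,32] (ℓ=6, even), read p_5/q_5
k=0  a_k=16  p_k/q_k = 16/1
k=1  a_k=1  p_k/q_k = 17/1
…
k=4  a_k=2  p_k/q_k = 184/11
k=5  a_k=1  p_k/q_k = 251/15
(x₁, y₁) = (251, 15);  251² − 280·15² = 1 ✓
n=2: (251,15)∘(251,15) = (251·251+280·15·15, 251·15+15·251) = (126001,7530)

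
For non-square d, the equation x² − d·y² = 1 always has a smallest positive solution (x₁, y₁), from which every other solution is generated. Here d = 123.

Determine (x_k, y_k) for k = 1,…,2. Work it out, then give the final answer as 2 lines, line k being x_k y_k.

122 11
29767 2684

d=123: √d = [11; 11,22] (ℓ=2, even), read p_1/q_1
step 0: (11, 1)  from 11·(1,0) + (0,1)
step 1: (122, 11)  from 11·(11,1) + (1,0)
→ (122, 11).  Check: 122²=14884, 123·11²=14883, difference 1.
k=2:  x_2 = 122·122+123·11·11 = 29767,  y_2 = 122·11+11·122 = 2684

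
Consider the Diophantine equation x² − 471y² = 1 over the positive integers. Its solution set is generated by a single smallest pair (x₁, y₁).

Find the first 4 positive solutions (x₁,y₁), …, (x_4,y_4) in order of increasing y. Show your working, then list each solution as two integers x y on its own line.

7838695 361188
122890278606049 5662485139320
1926598824915678693415 88772987898323613612
30204041151744689101078780801 1391728752747293974319493360

√471 → a₀=21, period (1,2,2,1,3,…,2,1,42); ℓ=14 even so k=13
step 0: (21, 1)  from 21·(1,0) + (0,1)
…
step 2: (65, 3)  from 2·(22,1) + (21,1)
…
step 4: (217, 10)  from 1·(152,7) + (65,3)
…
step 7: (48809, 2249)  from 14·(3429,158) + (803,37)
…
step 11: (2331742, 107441)  from 2·(843469,38865) + (644804,29711)
step 12: (5506953, 253747)  from 2·(2331742,107441) + (843469,38865)
step 13: (7838695, 361188)  from 1·(5506953,253747) + (2331742,107441)
→ (7838695, 361188).  Check: 7838695²=61445139303025, 471·361188²=61445139303024, difference 1.
(7838695+361188√471)^2 = 122890278606049 + 5662485139320√471
(7838695+361188√471)^3 = 1926598824915678693415 + 88772987898323613612√471
(7838695+361188√471)^4 = 30204041151744689101078780801 + 1391728752747293974319493360√471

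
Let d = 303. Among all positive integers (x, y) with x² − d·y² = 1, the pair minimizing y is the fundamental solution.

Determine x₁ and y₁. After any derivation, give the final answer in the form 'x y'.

d=303: √d = [17; 2,2,5,2,2,34] (ℓ=6, even), read p_5/q_5
k=0  a_k=17  p_k/q_k = 17/1
k=1  a_k=2  p_k/q_k = 35/2
…
k=4  a_k=2  p_k/q_k = 1027/59
k=5  a_k=2  p_k/q_k = 2524/145
fundamental: x₁=2524, y₁=145  (since 6370576 − 303·21025 = 1)

2524 145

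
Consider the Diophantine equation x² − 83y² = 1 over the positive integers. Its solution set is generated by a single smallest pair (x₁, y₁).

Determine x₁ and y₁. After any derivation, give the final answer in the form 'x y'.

√83 = [9; 9,18, …], period ℓ=2 (even) → k=1
i=0: a=9 ⇒ p=9, q=1
i=1: a=9 ⇒ p=82, q=9
→ (82, 9).  Check: 82²=6724, 83·9²=6723, difference 1.

82 9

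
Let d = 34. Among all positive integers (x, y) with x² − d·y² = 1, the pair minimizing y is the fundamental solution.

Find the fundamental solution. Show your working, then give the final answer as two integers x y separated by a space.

35 6

√34 → a₀=5, period (1,4,1,10); ℓ=4 even so k=3
step 0: (5, 1)  from 5·(1,0) + (0,1)
…
step 2: (29, 5)  from 4·(6,1) + (5,1)
step 3: (35, 6)  from 1·(29,5) + (6,1)
(x₁, y₁) = (35, 6);  35² − 34·6² = 1 ✓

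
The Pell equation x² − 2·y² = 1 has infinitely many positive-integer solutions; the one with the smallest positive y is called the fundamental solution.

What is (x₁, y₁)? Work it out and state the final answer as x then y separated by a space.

3 2

√2 = [1; 2, …], period ℓ=1 (odd) → k=1
a_0=1:  p_0=1·1+0=1,  q_0=1·0+1=1
a_1=2:  p_1=2·1+1=3,  q_1=2·1+0=2
fundamental: x₁=3, y₁=2  (since 9 − 2·4 = 1)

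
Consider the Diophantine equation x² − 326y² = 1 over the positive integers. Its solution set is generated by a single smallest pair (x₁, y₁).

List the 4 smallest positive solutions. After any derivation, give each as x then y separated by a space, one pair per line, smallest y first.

d=326: √d = [18; 18,36] (ℓ=2, even), read p_1/q_1
a_0=18:  p_0=18·1+0=18,  q_0=18·0+1=1
a_1=18:  p_1=18·18+1=325,  q_1=18·1+0=18
(x₁, y₁) = (325, 18);  325² − 326·18² = 1 ✓
(x_2, y_2) = (325·325 + 326·18·18, 325·18 + 18·325) = (211249, 11700)
(x_3, y_3) = (325·211249 + 326·18·11700, 325·11700 + 18·211249) = (137311525, 7604982)
(x_4, y_4) = (325·137311525 + 326·18·7604982, 325·7604982 + 18·137311525) = (89252280001, 4943226600)

325 18
211249 11700
137311525 7604982
89252280001 4943226600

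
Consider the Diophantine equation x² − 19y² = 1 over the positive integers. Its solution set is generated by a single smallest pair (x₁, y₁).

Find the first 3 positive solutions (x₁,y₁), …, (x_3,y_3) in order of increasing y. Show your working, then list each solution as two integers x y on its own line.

[4; 2,1,3,1,2,8] for √19; ℓ=6 ⇒ convergent index 5
step 0: (4, 1)  from 4·(1,0) + (0,1)
step 1: (9, 2)  from 2·(4,1) + (1,0)
…
step 3: (48, 11)  from 3·(13,3) + (9,2)
step 4: (61, 14)  from 1·(48,11) + (13,3)
step 5: (170, 39)  from 2·(61,14) + (48,11)
(x₁, y₁) = (170, 39);  170² − 19·39² = 1 ✓
(x_2, y_2) = (170·170 + 19·39·39, 170·39 + 39·170) = (57799, 13260)
(x_3, y_3) = (170·57799 + 19·39·13260, 170·13260 + 39·57799) = (19651490, 4508361)

170 39
57799 13260
19651490 4508361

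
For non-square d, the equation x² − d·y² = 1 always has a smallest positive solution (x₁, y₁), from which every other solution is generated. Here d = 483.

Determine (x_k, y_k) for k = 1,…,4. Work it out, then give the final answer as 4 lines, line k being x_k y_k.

22 1
967 44
42526 1935
1870177 85096

√483 = [21; 1,42, …], period ℓ=2 (even) → k=1
i=0: a=21 ⇒ p=21, q=1
i=1: a=1 ⇒ p=22, q=1
fundamental: x₁=22, y₁=1  (since 484 − 483·1 = 1)
(22+1√483)^2 = 967 + 44√483
(22+1√483)^3 = 42526 + 1935√483
(22+1√483)^4 = 1870177 + 85096√483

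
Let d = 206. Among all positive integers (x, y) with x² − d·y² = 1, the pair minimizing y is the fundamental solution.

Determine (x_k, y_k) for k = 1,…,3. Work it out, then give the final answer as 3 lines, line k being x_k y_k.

59535 4148
7088832449 493902360
844067279642895 58808954001052

√206 → a₀=14, period (2,1,5,14,5,1,2,28); ℓ=8 even so k=7
step 0: (14, 1)  from 14·(1,0) + (0,1)
…
step 2: (43, 3)  from 1·(29,2) + (14,1)
step 3: (244, 17)  from 5·(43,3) + (29,2)
step 4: (3459, 241)  from 14·(244,17) + (43,3)
step 5: (17539, 1222)  from 5·(3459,241) + (244,17)
step 6: (20998, 1463)  from 1·(17539,1222) + (3459,241)
step 7: (59535, 4148)  from 2·(20998,1463) + (17539,1222)
(x₁, y₁) = (59535, 4148);  59535² − 206·4148² = 1 ✓
k=2:  x_2 = 59535·59535+206·4148·4148 = 7088832449,  y_2 = 59535·4148+4148·59535 = 493902360
k=3:  x_3 = 59535·7088832449+206·4148·493902360 = 844067279642895,  y_3 = 59535·493902360+4148·7088832449 = 58808954001052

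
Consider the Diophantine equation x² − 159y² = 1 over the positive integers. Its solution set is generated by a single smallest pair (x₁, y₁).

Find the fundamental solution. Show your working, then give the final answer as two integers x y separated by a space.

1324 105

√159 = [12; 1,1,1,1,3,1,1,1,1,24, …], period ℓ=10 (even) → k=9
i=0: a=12 ⇒ p=12, q=1
…
i=2: a=1 ⇒ p=25, q=2
i=3: a=1 ⇒ p=38, q=3
i=4: a=1 ⇒ p=63, q=5
i=5: a=3 ⇒ p=227, q=18
…
i=8: a=1 ⇒ p=807, q=64
i=9: a=1 ⇒ p=1324, q=105
(x₁, y₁) = (1324, 105);  1324² − 159·105² = 1 ✓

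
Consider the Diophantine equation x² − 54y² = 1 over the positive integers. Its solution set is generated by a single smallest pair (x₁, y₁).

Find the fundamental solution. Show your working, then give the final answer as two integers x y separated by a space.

485 66

[7; 2,1,6,1,2,14] for √54; ℓ=6 ⇒ convergent index 5
a_0=7:  p_0=7·1+0=7,  q_0=7·0+1=1
a_1=2:  p_1=2·7+1=15,  q_1=2·1+0=2
…
a_4=1:  p_4=1·147+22=169,  q_4=1·20+3=23
a_5=2:  p_5=2·169+147=485,  q_5=2·23+20=66
→ (485, 66).  Check: 485²=235225, 54·66²=235224, difference 1.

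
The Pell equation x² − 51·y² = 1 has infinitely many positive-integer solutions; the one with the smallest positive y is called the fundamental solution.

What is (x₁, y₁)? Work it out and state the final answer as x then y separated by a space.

d=51: √d = [7; 7,14] (ℓ=2, even), read p_1/q_1
step 0: (7, 1)  from 7·(1,0) + (0,1)
step 1: (50, 7)  from 7·(7,1) + (1,0)
(x₁, y₁) = (50, 7);  50² − 51·7² = 1 ✓

50 7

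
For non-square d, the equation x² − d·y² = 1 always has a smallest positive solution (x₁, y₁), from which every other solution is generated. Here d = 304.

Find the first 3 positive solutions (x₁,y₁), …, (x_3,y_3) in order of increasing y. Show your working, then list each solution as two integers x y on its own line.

57799 3315
6681448801 383207370
772362118440199 44298005553945

√304 → a₀=17, period (2,3,2,1,1,1,1,1,2,3,2,34); ℓ=12 even so k=11
a_0=17:  p_0=17·1+0=17,  q_0=17·0+1=1
…
a_4=1:  p_4=1·279+122=401,  q_4=1·16+7=23
…
a_6=1:  p_6=1·680+401=1081,  q_6=1·39+23=62
a_7=1:  p_7=1·1081+680=1761,  q_7=1·62+39=101
a_8=1:  p_8=1·1761+1081=2842,  q_8=1·101+62=163
…
a_10=3:  p_10=3·7445+2842=25177,  q_10=3·427+163=1444
a_11=2:  p_11=2·25177+7445=57799,  q_11=2·1444+427=3315
(x₁, y₁) = (57799, 3315);  57799² − 304·3315² = 1 ✓
(57799+3315√304)^2 = 6681448801 + 383207370√304
(57799+3315√304)^3 = 772362118440199 + 44298005553945√304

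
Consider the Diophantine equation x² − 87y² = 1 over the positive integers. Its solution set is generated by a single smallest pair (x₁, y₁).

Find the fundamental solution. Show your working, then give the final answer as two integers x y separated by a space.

28 3

d=87: √d = [9; 3,18] (ℓ=2, even), read p_1/q_1
step 0: (9, 1)  from 9·(1,0) + (0,1)
step 1: (28, 3)  from 3·(9,1) + (1,0)
(x₁, y₁) = (28, 3);  28² − 87·3² = 1 ✓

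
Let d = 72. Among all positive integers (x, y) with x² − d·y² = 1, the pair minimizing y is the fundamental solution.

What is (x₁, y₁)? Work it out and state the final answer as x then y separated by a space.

17 2

d=72: √d = [8; 2,16] (ℓ=2, even), read p_1/q_1
a_0=8:  p_0=8·1+0=8,  q_0=8·0+1=1
a_1=2:  p_1=2·8+1=17,  q_1=2·1+0=2
(x₁, y₁) = (17, 2);  17² − 72·2² = 1 ✓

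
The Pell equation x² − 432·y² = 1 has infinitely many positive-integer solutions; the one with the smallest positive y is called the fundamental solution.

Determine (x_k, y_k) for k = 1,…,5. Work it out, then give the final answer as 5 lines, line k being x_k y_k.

1351 65
3650401 175630
9863382151 474552195
26650854921601 1282239855260
72010600134783751 3464611614360325

√432 → a₀=20, period (1,3,1,1,1,3,1,40); ℓ=8 even so k=7
i=0: a=20 ⇒ p=20, q=1
…
i=2: a=3 ⇒ p=83, q=4
…
i=5: a=1 ⇒ p=291, q=14
i=6: a=3 ⇒ p=1060, q=51
i=7: a=1 ⇒ p=1351, q=65
fundamental: x₁=1351, y₁=65  (since 1825201 − 432·4225 = 1)
n=2: (1351,65)∘(1351,65) = (1351·1351+432·65·65, 1351·65+65·1351) = (3650401,175630)
n=3: (3650401,175630)∘(1351,65) = (1351·3650401+432·65·175630, 1351·175630+65·3650401) = (9863382151,474552195)
n=4: (9863382151,474552195)∘(1351,65) = (1351·9863382151+432·65·474552195, 1351·474552195+65·9863382151) = (26650854921601,1282239855260)
n=5: (26650854921601,1282239855260)∘(1351,65) = (1351·26650854921601+432·65·1282239855260, 1351·1282239855260+65·26650854921601) = (72010600134783751,3464611614360325)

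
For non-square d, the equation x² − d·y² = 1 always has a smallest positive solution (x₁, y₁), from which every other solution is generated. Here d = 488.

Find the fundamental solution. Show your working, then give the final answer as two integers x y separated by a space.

243 11

√488 → a₀=22, period (11,44); ℓ=2 even so k=1
k=0  a_k=22  p_k/q_k = 22/1
k=1  a_k=11  p_k/q_k = 243/11
→ (243, 11).  Check: 243²=59049, 488·11²=59048, difference 1.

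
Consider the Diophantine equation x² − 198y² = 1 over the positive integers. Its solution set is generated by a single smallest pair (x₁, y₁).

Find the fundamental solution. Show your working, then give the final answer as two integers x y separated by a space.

197 14

[14; 14,28] for √198; ℓ=2 ⇒ convergent index 1
a_0=14:  p_0=14·1+0=14,  q_0=14·0+1=1
a_1=14:  p_1=14·14+1=197,  q_1=14·1+0=14
fundamental: x₁=197, y₁=14  (since 38809 − 198·196 = 1)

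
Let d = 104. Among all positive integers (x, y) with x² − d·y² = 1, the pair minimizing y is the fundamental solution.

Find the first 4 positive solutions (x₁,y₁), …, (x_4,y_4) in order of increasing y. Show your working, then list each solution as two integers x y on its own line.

51 5
5201 510
530451 52015
54100801 5305020

d=104: √d = [10; 5,20] (ℓ=2, even), read p_1/q_1
step 0: (10, 1)  from 10·(1,0) + (0,1)
step 1: (51, 5)  from 5·(10,1) + (1,0)
fundamental: x₁=51, y₁=5  (since 2601 − 104·25 = 1)
(51+5√104)^2 = 5201 + 510√104
(51+5√104)^3 = 530451 + 52015√104
(51+5√104)^4 = 54100801 + 5305020√104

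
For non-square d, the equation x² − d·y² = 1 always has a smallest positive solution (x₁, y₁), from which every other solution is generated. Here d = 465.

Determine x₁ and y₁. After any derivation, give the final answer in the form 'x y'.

d=465: √d = [21; 1,1,3,2,2,2,3,1,1,42] (ℓ=10, even), read p_9/q_9
a_0=21:  p_0=21·1+0=21,  q_0=21·0+1=1
a_1=1:  p_1=1·21+1=22,  q_1=1·1+0=1
a_2=1:  p_2=1·22+21=43,  q_2=1·1+1=2
…
a_4=2:  p_4=2·151+43=345,  q_4=2·7+2=16
a_5=2:  p_5=2·345+151=841,  q_5=2·16+7=39
…
a_7=3:  p_7=3·2027+841=6922,  q_7=3·94+39=321
a_8=1:  p_8=1·6922+2027=8949,  q_8=1·321+94=415
a_9=1:  p_9=1·8949+6922=15871,  q_9=1·415+321=736
(x₁, y₁) = (15871, 736);  15871² − 465·736² = 1 ✓

15871 736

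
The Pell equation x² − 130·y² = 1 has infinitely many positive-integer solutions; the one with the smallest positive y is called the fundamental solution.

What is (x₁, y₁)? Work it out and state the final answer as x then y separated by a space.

6499 570

√130 = [11; 2,2,22, …], period ℓ=3 (odd) → k=5
i=0: a=11 ⇒ p=11, q=1
…
i=3: a=22 ⇒ p=1277, q=112
i=4: a=2 ⇒ p=2611, q=229
i=5: a=2 ⇒ p=6499, q=570
→ (6499, 570).  Check: 6499²=42237001, 130·570²=42237000, difference 1.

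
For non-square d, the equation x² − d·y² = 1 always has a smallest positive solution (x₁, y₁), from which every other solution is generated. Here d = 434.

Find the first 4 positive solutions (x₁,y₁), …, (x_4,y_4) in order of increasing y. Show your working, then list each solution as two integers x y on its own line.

[20; 1,4,1,40] for √434; ℓ=4 ⇒ convergent index 3
step 0: (20, 1)  from 20·(1,0) + (0,1)
…
step 2: (104, 5)  from 4·(21,1) + (20,1)
step 3: (125, 6)  from 1·(104,5) + (21,1)
→ (125, 6).  Check: 125²=15625, 434·6²=15624, difference 1.
k=2:  x_2 = 125·125+434·6·6 = 31249,  y_2 = 125·6+6·125 = 1500
k=3:  x_3 = 125·31249+434·6·1500 = 7812125,  y_3 = 125·1500+6·31249 = 374994
k=4:  x_4 = 125·7812125+434·6·374994 = 1953000001,  y_4 = 125·374994+6·7812125 = 93747000

125 6
31249 1500
7812125 374994
1953000001 93747000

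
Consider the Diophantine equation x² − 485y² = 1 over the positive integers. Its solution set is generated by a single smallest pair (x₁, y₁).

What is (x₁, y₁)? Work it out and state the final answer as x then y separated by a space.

√485 → a₀=22, period (44); ℓ=1 odd so k=1
k=0  a_k=22  p_k/q_k = 22/1
k=1  a_k=44  p_k/q_k = 969/44
(x₁, y₁) = (969, 44);  969² − 485·44² = 1 ✓

969 44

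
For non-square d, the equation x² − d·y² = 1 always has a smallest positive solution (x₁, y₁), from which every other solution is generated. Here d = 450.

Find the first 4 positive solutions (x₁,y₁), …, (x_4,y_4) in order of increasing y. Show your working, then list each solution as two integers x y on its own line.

19601 924
768398401 36222648
30122754096401 1420000245972
1180872205318713601 55666849606371696

d=450: √d = [21; 4,1,2,4,2,1,4,42] (ℓ=8, even), read p_7/q_7
k=0  a_k=21  p_k/q_k = 21/1
…
k=2  a_k=1  p_k/q_k = 106/5
k=3  a_k=2  p_k/q_k = 297/14
k=4  a_k=4  p_k/q_k = 1294/61
…
k=6  a_k=1  p_k/q_k = 4179/197
k=7  a_k=4  p_k/q_k = 19601/924
(x₁, y₁) = (19601, 924);  19601² − 450·924² = 1 ✓
(x_2, y_2) = (19601·19601 + 450·924·924, 19601·924 + 924·19601) = (768398401, 36222648)
(x_3, y_3) = (19601·768398401 + 450·924·36222648, 19601·36222648 + 924·768398401) = (30122754096401, 1420000245972)
(x_4, y_4) = (19601·30122754096401 + 450·924·1420000245972, 19601·1420000245972 + 924·30122754096401) = (1180872205318713601, 55666849606371696)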